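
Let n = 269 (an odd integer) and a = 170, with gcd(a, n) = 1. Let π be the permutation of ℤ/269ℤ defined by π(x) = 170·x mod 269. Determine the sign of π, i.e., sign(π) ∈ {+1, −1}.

Trace 87: π^k(87) = [87, 264, 226, 222, 80, 150, 214] for k=0..6.
π_170 has 3 disjoint cycles with lengths [134, 134, 1] on {0,…,268}.
3 cycles on 269: each ℓ→(−1)^(ℓ−1), product (−1)^266 = +1.
(170|269)_J = +1 (Zolotarev's lemma cross-check).

+1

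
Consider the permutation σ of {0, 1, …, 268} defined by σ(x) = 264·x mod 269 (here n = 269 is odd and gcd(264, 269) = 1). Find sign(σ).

+1

Start at x=119: 119 → 212 → 16 → 189 → 131 → 152 → 47 → … (one orbit).
3 cycles of lengths [134, 134, 1].
n − c = 269 − 3 = 266; sign = (−1)^266 = +1.
Check: (264/269) = +1 by Zolotarev.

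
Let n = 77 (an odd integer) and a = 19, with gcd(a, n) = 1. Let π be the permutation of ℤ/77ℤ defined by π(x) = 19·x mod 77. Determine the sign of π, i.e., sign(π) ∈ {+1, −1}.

+1

Orbit of 23 under x↦19x: [23, 52, 64, 61, 4, 76, 58]… (length divides ord_77(19)).
Cycle type of π: 30×2 + 10 + 6 + 1; total 5 cycles.
Σ(ℓ_i−1) = 77−5 = 72; sign = (−1)^72 = +1.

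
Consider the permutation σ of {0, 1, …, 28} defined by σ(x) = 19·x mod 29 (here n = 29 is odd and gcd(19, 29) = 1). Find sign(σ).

-1

Trace 3: π^k(3) = [3, 28, 10, 16, 14, 5, 8] for k=0..6.
Decompose π into cycles: lengths [28, 1] (2 cycles, including the fixed point 0).
2 cycles on 29: each ℓ→(−1)^(ℓ−1), product (−1)^27 = -1.
Zolotarev: (19|29) = -1, matching the cycle-count sign.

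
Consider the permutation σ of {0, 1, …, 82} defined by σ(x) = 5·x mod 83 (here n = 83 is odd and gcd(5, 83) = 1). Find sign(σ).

Start at x=58: 58 → 41 → 39 → 29 → 62 → 61 → 56 → … (one orbit).
Decompose π into cycles: lengths [82, 1] (2 cycles, including the fixed point 0).
With 2 cycles on 83 points, sign = (−1)^{83−2} = -1.
Zolotarev: (5|83) = -1, matching the cycle-count sign.

-1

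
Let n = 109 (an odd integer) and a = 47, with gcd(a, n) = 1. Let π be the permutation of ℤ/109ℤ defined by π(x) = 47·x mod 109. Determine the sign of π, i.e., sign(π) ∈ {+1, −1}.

-1

Start at x=84: 84 → 24 → 38 → 42 → 12 → 19 → 21 → … (one orbit).
Cycle lengths of π_47 on ℤ/109ℤ: [108, 1]; 2 cycles in total.
With 2 cycles on 109 points, sign = (−1)^{109−2} = -1.
Zolotarev: (47|109) = -1, matching the cycle-count sign.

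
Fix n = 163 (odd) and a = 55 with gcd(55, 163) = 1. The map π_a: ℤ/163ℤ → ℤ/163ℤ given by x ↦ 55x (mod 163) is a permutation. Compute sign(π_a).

Trace 58: π^k(58) = [58, 93, 62, 150, 100, 121, 135] for k=0..6.
Cycle type of π: 81×2 + 1; total 3 cycles.
n − c = 163 − 3 = 160; sign = (−1)^160 = +1.
Check: (55/163) = +1 by Zolotarev.

+1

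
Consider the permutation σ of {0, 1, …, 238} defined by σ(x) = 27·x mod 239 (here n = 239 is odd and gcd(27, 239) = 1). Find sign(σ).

+1

Trace 80: π^k(80) = [80, 9, 4, 108, 48, 101, 98] for k=0..6.
The orbit structure of x ↦ 27x mod 239: 3 orbits of sizes [119, 119, 1].
n − c = 239 − 3 = 236; sign = (−1)^236 = +1.
Check: (27/239) = +1 by Zolotarev.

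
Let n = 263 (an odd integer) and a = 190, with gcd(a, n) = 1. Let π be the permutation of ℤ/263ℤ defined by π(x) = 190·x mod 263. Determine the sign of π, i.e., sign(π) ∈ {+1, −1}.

Trace 6: π^k(6) = [6, 88, 151, 23, 162, 9, 132] for k=0..6.
The orbit structure of x ↦ 190x mod 263: 3 orbits of sizes [131, 131, 1].
n − c = 263 − 3 = 260; sign = (−1)^260 = +1.

+1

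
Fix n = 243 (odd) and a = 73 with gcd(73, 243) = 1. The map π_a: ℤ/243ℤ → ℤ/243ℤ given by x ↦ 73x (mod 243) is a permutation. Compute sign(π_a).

Trace 37: π^k(37) = [37, 28, 100, 10, 1, 73, 226] for k=0..6.
27 cycles of lengths [27, 27, 27, 27, 27, 27, 9, 9, 9, 9, 9, 9, 3, 3, 3, 3, 3, 3, 1, 1, 1, 1, 1, 1, 1, 1, 1].
Σ(ℓ_i−1) = 243−27 = 216; sign = (−1)^216 = +1.

+1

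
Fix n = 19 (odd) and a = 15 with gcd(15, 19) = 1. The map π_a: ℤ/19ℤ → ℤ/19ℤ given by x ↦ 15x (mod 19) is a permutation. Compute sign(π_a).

-1

Start at x=4: 4 → 3 → 7 → 10 → 17 → 8 → 6 → … (one orbit).
Cycle lengths of π_15 on ℤ/19ℤ: [18, 1]; 2 cycles in total.
n − c = 19 − 2 = 17; sign = (−1)^17 = -1.
Via Zolotarev, sign(π_{15}) = (15|19) = -1.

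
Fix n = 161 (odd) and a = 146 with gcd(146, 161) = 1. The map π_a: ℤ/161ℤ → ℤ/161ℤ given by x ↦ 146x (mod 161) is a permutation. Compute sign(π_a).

Start at x=29: 29 → 48 → 85 → 13 → 127 → 27 → 78 → … (one orbit).
The orbit structure of x ↦ 146x mod 161: 12 orbits of sizes [22, 22, 22, 22, 22, 22, 11, 11, 2, 2, 2, 1].
sign(π) = (−1)^{n − #cycles} = (−1)^{161−12} = (−1)^149 = -1.
(146|161)_J = -1 (Zolotarev's lemma cross-check).

-1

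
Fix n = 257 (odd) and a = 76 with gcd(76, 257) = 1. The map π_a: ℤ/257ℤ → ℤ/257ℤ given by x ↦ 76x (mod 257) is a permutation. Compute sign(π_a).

Start at x=48: 48 → 50 → 202 → 189 → 229 → 185 → 182 → … (one orbit).
Cycle lengths of π_76 on ℤ/257ℤ: [256, 1]; 2 cycles in total.
Σ(ℓ_i−1) = 257−2 = 255; sign = (−1)^255 = -1.
Zolotarev: (76|257) = -1, matching the cycle-count sign.

-1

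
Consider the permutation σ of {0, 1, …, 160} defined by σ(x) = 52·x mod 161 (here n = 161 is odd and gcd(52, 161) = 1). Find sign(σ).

Orbit of 9 under x↦52x: [9, 146, 25, 12, 141, 87, 16]… (length divides ord_161(52)).
π_52 has 6 disjoint cycles with lengths [66, 66, 11, 11, 6, 1] on {0,…,160}.
n − c = 161 − 6 = 155; sign = (−1)^155 = -1.
Via Zolotarev, sign(π_{52}) = (52|161) = -1.

-1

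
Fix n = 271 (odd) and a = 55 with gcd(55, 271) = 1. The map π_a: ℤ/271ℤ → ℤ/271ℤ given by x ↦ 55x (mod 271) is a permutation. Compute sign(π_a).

Start at x=187: 187 → 258 → 98 → 241 → 247 → 35 → 28 → … (one orbit).
Decompose π into cycles: lengths [45, 45, 45, 45, 45, 45, 1] (7 cycles, including the fixed point 0).
271 − 7 = 264 transpositions; sign(π) = (−1)^264 = +1.
Check: (55/271) = +1 by Zolotarev.

+1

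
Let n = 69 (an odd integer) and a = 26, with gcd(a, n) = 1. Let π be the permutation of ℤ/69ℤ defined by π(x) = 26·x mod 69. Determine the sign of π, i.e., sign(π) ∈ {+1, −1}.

Orbit of 59 under x↦26x: [59, 16, 2, 52, 41, 31, 47]… (length divides ord_69(26)).
Decompose π into cycles: lengths [22, 22, 11, 11, 2, 1] (6 cycles, including the fixed point 0).
Σ(ℓ_i−1) = 69−6 = 63; sign = (−1)^63 = -1.

-1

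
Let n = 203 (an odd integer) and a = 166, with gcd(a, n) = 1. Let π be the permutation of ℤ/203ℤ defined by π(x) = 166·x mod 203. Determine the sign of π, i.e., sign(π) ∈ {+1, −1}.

Start at x=16: 16 → 17 → 183 → 131 → 25 → 90 → 121 → … (one orbit).
Cycle lengths of π_166 on ℤ/203ℤ: [84, 84, 28, 6, 1]; 5 cycles in total.
5 cycles on 203: each ℓ→(−1)^(ℓ−1), product (−1)^198 = +1.
Zolotarev: (166|203) = +1, matching the cycle-count sign.

+1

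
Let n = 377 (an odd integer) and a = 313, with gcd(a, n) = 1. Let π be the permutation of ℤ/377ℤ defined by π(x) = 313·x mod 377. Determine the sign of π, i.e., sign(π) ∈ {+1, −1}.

Start at x=248: 248 → 339 → 170 → 53 → 1 → 313 → 326 → 248 (one orbit).
65 cycles of lengths [7, 7, 7, 7, 7, 7, 7, 7, 7, 7, 7, 7, 7, 7, 7, 7, 7, 7, 7, 7, 7, 7, 7, 7, 7, 7, 7, 7, 7, 7, 7, 7, 7, 7, 7, 7, 7, 7, 7, 7, 7, 7, 7, 7, 7, 7, 7, 7, 7, 7, 7, 7, 1, 1, 1, 1, 1, 1, 1, 1, 1, 1, 1, 1, 1].
With 65 cycles on 377 points, sign = (−1)^{377−65} = +1.
Check: (313/377) = +1 by Zolotarev.

+1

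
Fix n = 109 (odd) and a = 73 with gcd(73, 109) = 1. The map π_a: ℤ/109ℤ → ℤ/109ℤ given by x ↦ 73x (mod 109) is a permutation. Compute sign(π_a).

Start at x=5: 5 → 38 → 49 → 89 → 66 → 22 → 80 → … (one orbit).
5 cycles of lengths [27, 27, 27, 27, 1].
n − c = 109 − 5 = 104; sign = (−1)^104 = +1.
Check: (73/109) = +1 by Zolotarev.

+1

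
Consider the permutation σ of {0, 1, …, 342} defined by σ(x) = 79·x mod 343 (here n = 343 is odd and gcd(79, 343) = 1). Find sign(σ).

Start at x=99: 99 → 275 → 116 → 246 → 226 → 18 → 50 → … (one orbit).
Cycle type of π: 21×14 + 3×16 + 1; total 31 cycles.
Σ(ℓ_i−1) = 343−31 = 312; sign = (−1)^312 = +1.
The Jacobi symbol (79|343) = +1 (Zolotarev) agrees.

+1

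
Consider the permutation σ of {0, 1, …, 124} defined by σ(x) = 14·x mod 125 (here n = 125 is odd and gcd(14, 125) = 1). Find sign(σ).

+1

Orbit of 124 under x↦14x: [124, 111, 54, 6, 84, 51, 89]… (length divides ord_125(14)).
Cycle type of π: 50×2 + 10×2 + 2×2 + 1; total 7 cycles.
Σ(ℓ_i−1) = 125−7 = 118; sign = (−1)^118 = +1.
The Jacobi symbol (14|125) = +1 (Zolotarev) agrees.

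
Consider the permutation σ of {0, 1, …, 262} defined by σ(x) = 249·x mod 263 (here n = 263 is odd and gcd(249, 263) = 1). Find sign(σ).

Orbit of 86 under x↦249x: [86, 111, 24, 190, 233, 157, 169]… (length divides ord_263(249)).
The orbit structure of x ↦ 249x mod 263: 3 orbits of sizes [131, 131, 1].
263 − 3 = 260 transpositions; sign(π) = (−1)^260 = +1.

+1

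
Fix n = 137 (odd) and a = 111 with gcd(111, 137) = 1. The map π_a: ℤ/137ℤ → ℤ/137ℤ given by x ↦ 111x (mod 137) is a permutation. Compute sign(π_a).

-1

Orbit of 73 under x↦111x: [73, 20, 28, 94, 22, 113, 76]… (length divides ord_137(111)).
The orbit structure of x ↦ 111x mod 137: 2 orbits of sizes [136, 1].
137 − 2 = 135 transpositions; sign(π) = (−1)^135 = -1.
Via Zolotarev, sign(π_{111}) = (111|137) = -1.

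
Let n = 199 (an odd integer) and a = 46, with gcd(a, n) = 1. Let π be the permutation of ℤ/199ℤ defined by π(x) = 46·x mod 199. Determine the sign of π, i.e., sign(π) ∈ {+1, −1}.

+1

Trace 151: π^k(151) = [151, 180, 121, 193, 122, 40, 49] for k=0..6.
Decompose π into cycles: lengths [99, 99, 1] (3 cycles, including the fixed point 0).
sign(π) = (−1)^{n − #cycles} = (−1)^{199−3} = (−1)^196 = +1.
(46|199)_J = +1 (Zolotarev's lemma cross-check).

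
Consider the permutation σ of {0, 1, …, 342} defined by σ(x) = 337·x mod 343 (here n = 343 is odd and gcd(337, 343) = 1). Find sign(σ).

Trace 162: π^k(162) = [162, 57, 1, 337, 36, 127, 267] for k=0..6.
Cycle lengths of π_337 on ℤ/343ℤ: [49, 49, 49, 49, 49, 49, 7, 7, 7, 7, 7, 7, 1, 1, 1, 1, 1, 1, 1]; 19 cycles in total.
19 cycles on 343: each ℓ→(−1)^(ℓ−1), product (−1)^324 = +1.

+1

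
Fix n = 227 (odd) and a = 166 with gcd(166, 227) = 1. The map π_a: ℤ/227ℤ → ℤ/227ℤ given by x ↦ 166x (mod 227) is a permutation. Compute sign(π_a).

Start at x=78: 78 → 9 → 132 → 120 → 171 → 11 → 10 → … (one orbit).
The orbit structure of x ↦ 166x mod 227: 3 orbits of sizes [113, 113, 1].
227 − 3 = 224 transpositions; sign(π) = (−1)^224 = +1.
Zolotarev: (166|227) = +1, matching the cycle-count sign.

+1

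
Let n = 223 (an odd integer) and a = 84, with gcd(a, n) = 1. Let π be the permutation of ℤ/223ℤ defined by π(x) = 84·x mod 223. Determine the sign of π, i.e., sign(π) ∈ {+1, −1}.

-1

Trace 140: π^k(140) = [140, 164, 173, 37, 209, 162, 5] for k=0..6.
π_84 has 2 disjoint cycles with lengths [222, 1] on {0,…,222}.
2 cycles on 223: each ℓ→(−1)^(ℓ−1), product (−1)^221 = -1.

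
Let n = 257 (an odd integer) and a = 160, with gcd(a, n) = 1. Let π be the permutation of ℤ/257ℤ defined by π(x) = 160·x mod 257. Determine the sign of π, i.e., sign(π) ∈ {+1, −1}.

Start at x=34: 34 → 43 → 198 → 69 → 246 → 39 → 72 → … (one orbit).
Cycle lengths of π_160 on ℤ/257ℤ: [256, 1]; 2 cycles in total.
Σ(ℓ_i−1) = 257−2 = 255; sign = (−1)^255 = -1.

-1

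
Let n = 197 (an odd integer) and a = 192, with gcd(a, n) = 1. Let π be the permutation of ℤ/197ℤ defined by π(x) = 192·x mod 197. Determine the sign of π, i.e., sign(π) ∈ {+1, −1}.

Orbit of 185 under x↦192x: [185, 60, 94, 121, 183, 70, 44]… (length divides ord_197(192)).
The orbit structure of x ↦ 192x mod 197: 2 orbits of sizes [196, 1].
197 − 2 = 195 transpositions; sign(π) = (−1)^195 = -1.
Check: (192/197) = -1 by Zolotarev.

-1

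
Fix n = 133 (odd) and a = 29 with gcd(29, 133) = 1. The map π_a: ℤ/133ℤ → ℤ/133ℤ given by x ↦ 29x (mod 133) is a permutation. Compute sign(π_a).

Orbit of 43 under x↦29x: [43, 50, 120, 22, 106, 15, 36]… (length divides ord_133(29)).
π_29 has 14 disjoint cycles with lengths [18, 18, 18, 18, 18, 18, 18, 1, 1, 1, 1, 1, 1, 1] on {0,…,132}.
Σ(ℓ_i−1) = 133−14 = 119; sign = (−1)^119 = -1.

-1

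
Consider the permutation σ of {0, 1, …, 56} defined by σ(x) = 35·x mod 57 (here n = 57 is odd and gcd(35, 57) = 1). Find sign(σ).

Trace 44: π^k(44) = [44, 1, 35, 28, 11, 43, 23] for k=0..6.
6 cycles of lengths [18, 18, 9, 9, 2, 1].
6 cycles on 57: each ℓ→(−1)^(ℓ−1), product (−1)^51 = -1.
The Jacobi symbol (35|57) = -1 (Zolotarev) agrees.

-1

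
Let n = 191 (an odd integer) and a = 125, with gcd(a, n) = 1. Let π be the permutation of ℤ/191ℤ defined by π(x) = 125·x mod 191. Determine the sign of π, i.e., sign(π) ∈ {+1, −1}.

+1

Trace 30: π^k(30) = [30, 121, 36, 107, 5, 52, 6] for k=0..6.
π_125 has 11 disjoint cycles with lengths [19, 19, 19, 19, 19, 19, 19, 19, 19, 19, 1] on {0,…,190}.
191 − 11 = 180 transpositions; sign(π) = (−1)^180 = +1.
(125|191)_J = +1 (Zolotarev's lemma cross-check).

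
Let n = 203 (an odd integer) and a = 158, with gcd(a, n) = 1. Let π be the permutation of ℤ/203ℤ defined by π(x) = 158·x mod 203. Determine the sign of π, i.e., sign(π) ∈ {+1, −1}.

+1

Start at x=86: 86 → 190 → 179 → 65 → 120 → 81 → 9 → … (one orbit).
The orbit structure of x ↦ 158x mod 203: 9 orbits of sizes [42, 42, 42, 42, 14, 14, 3, 3, 1].
Σ(ℓ_i−1) = 203−9 = 194; sign = (−1)^194 = +1.
Via Zolotarev, sign(π_{158}) = (158|203) = +1.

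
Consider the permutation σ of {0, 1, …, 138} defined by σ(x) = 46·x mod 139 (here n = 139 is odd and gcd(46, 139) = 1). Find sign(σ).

+1

Start at x=113: 113 → 55 → 28 → 37 → 34 → 35 → 81 → … (one orbit).
The orbit structure of x ↦ 46x mod 139: 3 orbits of sizes [69, 69, 1].
139 − 3 = 136 transpositions; sign(π) = (−1)^136 = +1.
Check: (46/139) = +1 by Zolotarev.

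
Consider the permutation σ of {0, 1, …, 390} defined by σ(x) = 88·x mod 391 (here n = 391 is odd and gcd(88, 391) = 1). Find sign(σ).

+1

Orbit of 101 under x↦88x: [101, 286, 144, 160, 4, 352, 87]… (length divides ord_391(88)).
The orbit structure of x ↦ 88x mod 391: 5 orbits of sizes [176, 176, 22, 16, 1].
Σ(ℓ_i−1) = 391−5 = 386; sign = (−1)^386 = +1.
The Jacobi symbol (88|391) = +1 (Zolotarev) agrees.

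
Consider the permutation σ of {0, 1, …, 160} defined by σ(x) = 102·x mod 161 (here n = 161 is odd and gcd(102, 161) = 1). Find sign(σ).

Start at x=50: 50 → 109 → 9 → 113 → 95 → 30 → 1 → … (one orbit).
Cycle type of π: 66×2 + 22 + 3×2 + 1; total 6 cycles.
n − c = 161 − 6 = 155; sign = (−1)^155 = -1.
(102|161)_J = -1 (Zolotarev's lemma cross-check).

-1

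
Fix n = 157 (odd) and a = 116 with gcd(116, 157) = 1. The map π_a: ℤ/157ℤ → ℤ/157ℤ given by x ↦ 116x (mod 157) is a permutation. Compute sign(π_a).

-1

Orbit of 118 under x↦116x: [118, 29, 67, 79, 58, 134, 1]… (length divides ord_157(116)).
4 cycles of lengths [52, 52, 52, 1].
157 − 4 = 153 transpositions; sign(π) = (−1)^153 = -1.
(116|157)_J = -1 (Zolotarev's lemma cross-check).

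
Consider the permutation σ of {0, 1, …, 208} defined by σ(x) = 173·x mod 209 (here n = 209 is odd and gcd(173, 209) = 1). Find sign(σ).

+1

Trace 109: π^k(109) = [109, 47, 189, 93, 205, 144, 41] for k=0..6.
Cycle lengths of π_173 on ℤ/209ℤ: [90, 90, 18, 10, 1]; 5 cycles in total.
209 − 5 = 204 transpositions; sign(π) = (−1)^204 = +1.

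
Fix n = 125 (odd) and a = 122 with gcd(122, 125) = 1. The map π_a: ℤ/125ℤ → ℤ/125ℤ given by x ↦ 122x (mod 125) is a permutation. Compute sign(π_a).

Orbit of 39 under x↦122x: [39, 8, 101, 72, 34, 23, 56]… (length divides ord_125(122)).
Cycle lengths of π_122 on ℤ/125ℤ: [100, 20, 4, 1]; 4 cycles in total.
n − c = 125 − 4 = 121; sign = (−1)^121 = -1.

-1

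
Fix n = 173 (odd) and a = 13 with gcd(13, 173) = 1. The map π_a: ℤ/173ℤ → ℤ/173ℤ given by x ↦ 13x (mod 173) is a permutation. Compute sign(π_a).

Orbit of 33 under x↦13x: [33, 83, 41, 14, 9, 117, 137]… (length divides ord_173(13)).
Decompose π into cycles: lengths [86, 86, 1] (3 cycles, including the fixed point 0).
With 3 cycles on 173 points, sign = (−1)^{173−3} = +1.

+1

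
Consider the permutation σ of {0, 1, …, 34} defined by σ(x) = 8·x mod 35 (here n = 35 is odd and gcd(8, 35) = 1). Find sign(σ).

-1

Orbit of 22 under x↦8x: [22, 1, 8, 29]… (length divides ord_35(8)).
Decompose π into cycles: lengths [4, 4, 4, 4, 4, 4, 4, 1, 1, 1, 1, 1, 1, 1] (14 cycles, including the fixed point 0).
sign(π) = (−1)^{n − #cycles} = (−1)^{35−14} = (−1)^21 = -1.
Zolotarev: (8|35) = -1, matching the cycle-count sign.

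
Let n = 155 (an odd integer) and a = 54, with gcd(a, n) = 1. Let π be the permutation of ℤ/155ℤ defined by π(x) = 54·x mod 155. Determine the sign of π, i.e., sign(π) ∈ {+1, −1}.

Trace 29: π^k(29) = [29, 16, 89, 1, 54, 126, 139] for k=0..6.
Decompose π into cycles: lengths [10, 10, 10, 10, 10, 10, 10, 10, 10, 10, 10, 10, 10, 10, 10, 2, 2, 1] (18 cycles, including the fixed point 0).
Σ(ℓ_i−1) = 155−18 = 137; sign = (−1)^137 = -1.

-1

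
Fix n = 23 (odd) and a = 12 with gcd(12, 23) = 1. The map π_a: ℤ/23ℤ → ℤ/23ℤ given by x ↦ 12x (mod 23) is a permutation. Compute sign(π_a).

Start at x=16: 16 → 8 → 4 → 2 → 1 → 12 → 6 → … (one orbit).
3 cycles of lengths [11, 11, 1].
3 cycles on 23: each ℓ→(−1)^(ℓ−1), product (−1)^20 = +1.
(12|23)_J = +1 (Zolotarev's lemma cross-check).

+1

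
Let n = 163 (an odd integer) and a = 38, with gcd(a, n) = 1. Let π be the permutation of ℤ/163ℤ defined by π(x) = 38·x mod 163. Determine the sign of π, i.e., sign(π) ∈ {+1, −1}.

Start at x=53: 53 → 58 → 85 → 133 → 1 → 38 → 140 → … (one orbit).
19 cycles of lengths [9, 9, 9, 9, 9, 9, 9, 9, 9, 9, 9, 9, 9, 9, 9, 9, 9, 9, 1].
n − c = 163 − 19 = 144; sign = (−1)^144 = +1.

+1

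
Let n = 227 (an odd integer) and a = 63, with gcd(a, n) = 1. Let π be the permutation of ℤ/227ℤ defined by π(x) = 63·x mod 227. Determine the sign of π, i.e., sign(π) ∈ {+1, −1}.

+1

Orbit of 1 under x↦63x: [1, 63, 110, 120, 69, 34, 99]… (length divides ord_227(63)).
3 cycles of lengths [113, 113, 1].
With 3 cycles on 227 points, sign = (−1)^{227−3} = +1.
Via Zolotarev, sign(π_{63}) = (63|227) = +1.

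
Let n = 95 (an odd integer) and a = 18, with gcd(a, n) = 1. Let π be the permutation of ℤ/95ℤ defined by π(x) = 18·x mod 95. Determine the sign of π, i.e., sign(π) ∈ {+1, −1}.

+1

Orbit of 39 under x↦18x: [39, 37, 1, 18]… (length divides ord_95(18)).
Cycle type of π: 4×19 + 2×9 + 1; total 29 cycles.
Σ(ℓ_i−1) = 95−29 = 66; sign = (−1)^66 = +1.
(18|95)_J = +1 (Zolotarev's lemma cross-check).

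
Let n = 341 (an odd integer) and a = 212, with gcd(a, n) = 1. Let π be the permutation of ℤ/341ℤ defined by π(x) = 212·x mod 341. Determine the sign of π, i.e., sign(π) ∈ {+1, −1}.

-1

Trace 192: π^k(192) = [192, 125, 243, 25, 185, 5, 37] for k=0..6.
Decompose π into cycles: lengths [30, 30, 30, 30, 30, 30, 30, 30, 30, 30, 6, 6, 6, 6, 6, 5, 5, 1] (18 cycles, including the fixed point 0).
sign(π) = (−1)^{n − #cycles} = (−1)^{341−18} = (−1)^323 = -1.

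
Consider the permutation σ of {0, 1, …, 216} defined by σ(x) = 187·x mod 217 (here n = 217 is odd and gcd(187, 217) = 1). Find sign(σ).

Orbit of 94 under x↦187x: [94, 1, 187, 32, 125, 156]… (length divides ord_217(187)).
Cycle type of π: 6×31 + 1×31; total 62 cycles.
62 cycles on 217: each ℓ→(−1)^(ℓ−1), product (−1)^155 = -1.
Via Zolotarev, sign(π_{187}) = (187|217) = -1.

-1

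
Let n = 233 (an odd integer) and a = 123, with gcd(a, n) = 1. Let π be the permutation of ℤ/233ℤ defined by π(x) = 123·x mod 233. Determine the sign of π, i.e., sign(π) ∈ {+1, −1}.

+1

Start at x=81: 81 → 177 → 102 → 197 → 232 → 110 → 16 → … (one orbit).
The orbit structure of x ↦ 123x mod 233: 3 orbits of sizes [116, 116, 1].
Σ(ℓ_i−1) = 233−3 = 230; sign = (−1)^230 = +1.
The Jacobi symbol (123|233) = +1 (Zolotarev) agrees.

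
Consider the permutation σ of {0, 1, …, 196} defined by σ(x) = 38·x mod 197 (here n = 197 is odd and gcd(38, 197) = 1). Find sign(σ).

Trace 193: π^k(193) = [193, 45, 134, 167, 42, 20, 169] for k=0..6.
Cycle lengths of π_38 on ℤ/197ℤ: [196, 1]; 2 cycles in total.
With 2 cycles on 197 points, sign = (−1)^{197−2} = -1.
(38|197)_J = -1 (Zolotarev's lemma cross-check).

-1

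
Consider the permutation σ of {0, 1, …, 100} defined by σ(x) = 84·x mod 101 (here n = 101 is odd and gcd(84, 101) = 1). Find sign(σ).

+1

Trace 84: π^k(84) = [84, 87, 36, 95, 1] for k=0..4.
The orbit structure of x ↦ 84x mod 101: 21 orbits of sizes [5, 5, 5, 5, 5, 5, 5, 5, 5, 5, 5, 5, 5, 5, 5, 5, 5, 5, 5, 5, 1].
With 21 cycles on 101 points, sign = (−1)^{101−21} = +1.
Via Zolotarev, sign(π_{84}) = (84|101) = +1.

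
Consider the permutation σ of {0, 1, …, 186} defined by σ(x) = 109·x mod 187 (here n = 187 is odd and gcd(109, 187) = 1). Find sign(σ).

Start at x=54: 54 → 89 → 164 → 111 → 131 → 67 → 10 → … (one orbit).
Decompose π into cycles: lengths [16, 16, 16, 16, 16, 16, 16, 16, 16, 16, 16, 2, 2, 2, 2, 2, 1] (17 cycles, including the fixed point 0).
187 − 17 = 170 transpositions; sign(π) = (−1)^170 = +1.
Zolotarev: (109|187) = +1, matching the cycle-count sign.

+1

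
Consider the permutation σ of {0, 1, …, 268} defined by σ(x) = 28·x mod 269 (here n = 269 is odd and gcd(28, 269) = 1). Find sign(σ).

-1

Orbit of 69 under x↦28x: [69, 49, 27, 218, 186, 97, 26]… (length divides ord_269(28)).
2 cycles of lengths [268, 1].
sign(π) = (−1)^{n − #cycles} = (−1)^{269−2} = (−1)^267 = -1.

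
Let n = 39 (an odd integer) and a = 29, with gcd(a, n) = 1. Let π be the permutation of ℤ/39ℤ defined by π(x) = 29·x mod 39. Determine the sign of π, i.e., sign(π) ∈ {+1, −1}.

-1

Orbit of 22 under x↦29x: [22, 14, 16, 35, 1, 29]… (length divides ord_39(29)).
10 cycles of lengths [6, 6, 6, 6, 3, 3, 3, 3, 2, 1].
n − c = 39 − 10 = 29; sign = (−1)^29 = -1.
Via Zolotarev, sign(π_{29}) = (29|39) = -1.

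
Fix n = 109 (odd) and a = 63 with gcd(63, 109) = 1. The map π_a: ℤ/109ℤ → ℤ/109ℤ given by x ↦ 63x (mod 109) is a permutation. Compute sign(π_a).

Trace 1: π^k(1) = [1, 63, 45] for k=0..2.
π_63 has 37 disjoint cycles with lengths [3, 3, 3, 3, 3, 3, 3, 3, 3, 3, 3, 3, 3, 3, 3, 3, 3, 3, 3, 3, 3, 3, 3, 3, 3, 3, 3, 3, 3, 3, 3, 3, 3, 3, 3, 3, 1] on {0,…,108}.
sign(π) = (−1)^{n − #cycles} = (−1)^{109−37} = (−1)^72 = +1.
(63|109)_J = +1 (Zolotarev's lemma cross-check).

+1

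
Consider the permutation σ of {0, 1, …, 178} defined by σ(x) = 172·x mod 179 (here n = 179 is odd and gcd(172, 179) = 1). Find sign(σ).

+1

Trace 61: π^k(61) = [61, 110, 125, 20, 39, 85, 121] for k=0..6.
3 cycles of lengths [89, 89, 1].
3 cycles on 179: each ℓ→(−1)^(ℓ−1), product (−1)^176 = +1.
(172|179)_J = +1 (Zolotarev's lemma cross-check).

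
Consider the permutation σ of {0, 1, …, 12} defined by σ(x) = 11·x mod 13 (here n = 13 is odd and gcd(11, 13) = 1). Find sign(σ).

-1

Start at x=7: 7 → 12 → 2 → 9 → 8 → 10 → 6 → … (one orbit).
π_11 has 2 disjoint cycles with lengths [12, 1] on {0,…,12}.
Σ(ℓ_i−1) = 13−2 = 11; sign = (−1)^11 = -1.
(11|13)_J = -1 (Zolotarev's lemma cross-check).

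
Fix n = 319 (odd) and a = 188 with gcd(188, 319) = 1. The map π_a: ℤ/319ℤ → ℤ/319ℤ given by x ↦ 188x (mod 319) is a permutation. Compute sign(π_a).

Start at x=276: 276 → 210 → 243 → 67 → 155 → 111 → 133 → … (one orbit).
Cycle lengths of π_188 on ℤ/319ℤ: [28, 28, 28, 28, 28, 28, 28, 28, 28, 28, 28, 1, 1, 1, 1, 1, 1, 1, 1, 1, 1, 1]; 22 cycles in total.
n − c = 319 − 22 = 297; sign = (−1)^297 = -1.

-1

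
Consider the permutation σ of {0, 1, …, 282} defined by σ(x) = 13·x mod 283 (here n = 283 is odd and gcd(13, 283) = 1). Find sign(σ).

+1

Start at x=262: 262 → 10 → 130 → 275 → 179 → 63 → 253 → … (one orbit).
Cycle type of π: 141×2 + 1; total 3 cycles.
Σ(ℓ_i−1) = 283−3 = 280; sign = (−1)^280 = +1.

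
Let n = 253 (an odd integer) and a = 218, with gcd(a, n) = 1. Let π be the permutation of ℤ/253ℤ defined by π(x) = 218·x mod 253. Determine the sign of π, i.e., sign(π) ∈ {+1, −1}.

Orbit of 157 under x↦218x: [157, 71, 45, 196, 224, 3, 148]… (length divides ord_253(218)).
6 cycles of lengths [110, 110, 22, 5, 5, 1].
n − c = 253 − 6 = 247; sign = (−1)^247 = -1.
Zolotarev: (218|253) = -1, matching the cycle-count sign.

-1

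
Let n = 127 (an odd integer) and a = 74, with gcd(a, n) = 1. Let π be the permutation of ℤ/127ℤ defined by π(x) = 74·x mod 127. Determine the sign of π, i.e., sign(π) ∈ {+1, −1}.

+1

Trace 21: π^k(21) = [21, 30, 61, 69, 26, 19, 9] for k=0..6.
π_74 has 3 disjoint cycles with lengths [63, 63, 1] on {0,…,126}.
127 − 3 = 124 transpositions; sign(π) = (−1)^124 = +1.
Check: (74/127) = +1 by Zolotarev.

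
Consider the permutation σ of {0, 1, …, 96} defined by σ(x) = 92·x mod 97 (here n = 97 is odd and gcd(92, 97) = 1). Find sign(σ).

-1

Orbit of 24 under x↦92x: [24, 74, 18, 7, 62, 78, 95]… (length divides ord_97(92)).
Cycle type of π: 96 + 1; total 2 cycles.
Σ(ℓ_i−1) = 97−2 = 95; sign = (−1)^95 = -1.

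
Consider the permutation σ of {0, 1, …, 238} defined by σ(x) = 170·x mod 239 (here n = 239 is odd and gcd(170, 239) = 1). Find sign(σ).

Trace 162: π^k(162) = [162, 55, 29, 150, 166, 18, 192] for k=0..6.
The orbit structure of x ↦ 170x mod 239: 3 orbits of sizes [119, 119, 1].
n − c = 239 − 3 = 236; sign = (−1)^236 = +1.
Via Zolotarev, sign(π_{170}) = (170|239) = +1.

+1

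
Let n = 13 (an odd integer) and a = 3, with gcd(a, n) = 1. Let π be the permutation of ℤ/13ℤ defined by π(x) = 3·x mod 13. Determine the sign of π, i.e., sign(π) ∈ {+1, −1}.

+1

Orbit of 1 under x↦3x: [1, 3, 9]… (length divides ord_13(3)).
Cycle lengths of π_3 on ℤ/13ℤ: [3, 3, 3, 3, 1]; 5 cycles in total.
sign(π) = (−1)^{n − #cycles} = (−1)^{13−5} = (−1)^8 = +1.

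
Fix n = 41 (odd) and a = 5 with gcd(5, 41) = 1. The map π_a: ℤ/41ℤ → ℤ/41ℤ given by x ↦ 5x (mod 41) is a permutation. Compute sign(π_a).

Start at x=25: 25 → 2 → 10 → 9 → 4 → 20 → 18 → … (one orbit).
Cycle lengths of π_5 on ℤ/41ℤ: [20, 20, 1]; 3 cycles in total.
sign(π) = (−1)^{n − #cycles} = (−1)^{41−3} = (−1)^38 = +1.

+1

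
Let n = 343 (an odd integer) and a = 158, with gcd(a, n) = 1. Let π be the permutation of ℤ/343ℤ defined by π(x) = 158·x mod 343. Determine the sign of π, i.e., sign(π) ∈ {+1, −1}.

+1

Start at x=142: 142 → 141 → 326 → 58 → 246 → 109 → 72 → … (one orbit).
7 cycles of lengths [147, 147, 21, 21, 3, 3, 1].
sign(π) = (−1)^{n − #cycles} = (−1)^{343−7} = (−1)^336 = +1.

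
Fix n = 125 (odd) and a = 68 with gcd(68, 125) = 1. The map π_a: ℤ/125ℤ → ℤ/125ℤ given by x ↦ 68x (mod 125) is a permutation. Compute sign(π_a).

-1

Trace 57: π^k(57) = [57, 1, 68, 124] for k=0..3.
Cycle type of π: 4×31 + 1; total 32 cycles.
sign(π) = (−1)^{n − #cycles} = (−1)^{125−32} = (−1)^93 = -1.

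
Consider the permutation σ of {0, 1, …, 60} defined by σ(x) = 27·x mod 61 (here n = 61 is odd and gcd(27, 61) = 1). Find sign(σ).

+1

Start at x=34: 34 → 3 → 20 → 52 → 1 → 27 → 58 → … (one orbit).
Cycle type of π: 10×6 + 1; total 7 cycles.
sign(π) = (−1)^{n − #cycles} = (−1)^{61−7} = (−1)^54 = +1.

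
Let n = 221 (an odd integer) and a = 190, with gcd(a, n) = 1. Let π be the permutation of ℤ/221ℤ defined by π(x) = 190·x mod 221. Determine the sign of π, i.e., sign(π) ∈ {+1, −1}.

+1

Orbit of 118 under x↦190x: [118, 99, 25, 109, 157, 216, 155]… (length divides ord_221(190)).
Cycle type of π: 16×13 + 4×3 + 1; total 17 cycles.
sign(π) = (−1)^{n − #cycles} = (−1)^{221−17} = (−1)^204 = +1.
Zolotarev: (190|221) = +1, matching the cycle-count sign.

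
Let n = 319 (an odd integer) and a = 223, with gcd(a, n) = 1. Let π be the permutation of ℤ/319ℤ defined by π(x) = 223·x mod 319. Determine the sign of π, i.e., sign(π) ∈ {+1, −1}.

Trace 1: π^k(1) = [1, 223, 284, 170, 268, 111, 190] for k=0..6.
π_223 has 15 disjoint cycles with lengths [35, 35, 35, 35, 35, 35, 35, 35, 7, 7, 7, 7, 5, 5, 1] on {0,…,318}.
Σ(ℓ_i−1) = 319−15 = 304; sign = (−1)^304 = +1.
The Jacobi symbol (223|319) = +1 (Zolotarev) agrees.

+1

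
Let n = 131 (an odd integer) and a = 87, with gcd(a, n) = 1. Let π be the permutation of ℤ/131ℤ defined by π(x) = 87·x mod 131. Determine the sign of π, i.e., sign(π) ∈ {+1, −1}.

Start at x=113: 113 → 6 → 129 → 88 → 58 → 68 → 21 → … (one orbit).
Decompose π into cycles: lengths [130, 1] (2 cycles, including the fixed point 0).
131 − 2 = 129 transpositions; sign(π) = (−1)^129 = -1.
Zolotarev: (87|131) = -1, matching the cycle-count sign.

-1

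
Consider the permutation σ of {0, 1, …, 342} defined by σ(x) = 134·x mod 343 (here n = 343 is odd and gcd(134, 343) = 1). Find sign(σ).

+1

Start at x=162: 162 → 99 → 232 → 218 → 57 → 92 → 323 → … (one orbit).
Cycle lengths of π_134 on ℤ/343ℤ: [49, 49, 49, 49, 49, 49, 7, 7, 7, 7, 7, 7, 1, 1, 1, 1, 1, 1, 1]; 19 cycles in total.
Σ(ℓ_i−1) = 343−19 = 324; sign = (−1)^324 = +1.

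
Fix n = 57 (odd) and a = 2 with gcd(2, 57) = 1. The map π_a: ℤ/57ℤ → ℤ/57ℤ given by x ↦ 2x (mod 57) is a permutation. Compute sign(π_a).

Start at x=53: 53 → 49 → 41 → 25 → 50 → 43 → 29 → … (one orbit).
Cycle type of π: 18×3 + 2 + 1; total 5 cycles.
Σ(ℓ_i−1) = 57−5 = 52; sign = (−1)^52 = +1.
Via Zolotarev, sign(π_{2}) = (2|57) = +1.

+1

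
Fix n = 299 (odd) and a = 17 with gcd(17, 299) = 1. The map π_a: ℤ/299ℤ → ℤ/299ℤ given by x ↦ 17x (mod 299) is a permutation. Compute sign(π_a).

Trace 134: π^k(134) = [134, 185, 155, 243, 244, 261, 251] for k=0..6.
π_17 has 8 disjoint cycles with lengths [66, 66, 66, 66, 22, 6, 6, 1] on {0,…,298}.
299 − 8 = 291 transpositions; sign(π) = (−1)^291 = -1.
Check: (17/299) = -1 by Zolotarev.

-1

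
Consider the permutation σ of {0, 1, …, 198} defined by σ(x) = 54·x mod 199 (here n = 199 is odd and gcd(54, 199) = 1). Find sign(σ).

Trace 10: π^k(10) = [10, 142, 106, 152, 49, 59, 2] for k=0..6.
π_54 has 2 disjoint cycles with lengths [198, 1] on {0,…,198}.
199 − 2 = 197 transpositions; sign(π) = (−1)^197 = -1.
Via Zolotarev, sign(π_{54}) = (54|199) = -1.

-1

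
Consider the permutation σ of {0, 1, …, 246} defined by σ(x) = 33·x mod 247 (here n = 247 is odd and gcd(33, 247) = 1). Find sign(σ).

+1

Trace 235: π^k(235) = [235, 98, 23, 18, 100, 89, 220] for k=0..6.
Cycle type of π: 36×6 + 18 + 12 + 1; total 9 cycles.
With 9 cycles on 247 points, sign = (−1)^{247−9} = +1.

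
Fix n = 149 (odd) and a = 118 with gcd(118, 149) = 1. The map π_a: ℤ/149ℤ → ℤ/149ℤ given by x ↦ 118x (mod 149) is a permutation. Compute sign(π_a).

Orbit of 7 under x↦118x: [7, 81, 22, 63, 133, 49, 120]… (length divides ord_149(118)).
Decompose π into cycles: lengths [74, 74, 1] (3 cycles, including the fixed point 0).
Σ(ℓ_i−1) = 149−3 = 146; sign = (−1)^146 = +1.

+1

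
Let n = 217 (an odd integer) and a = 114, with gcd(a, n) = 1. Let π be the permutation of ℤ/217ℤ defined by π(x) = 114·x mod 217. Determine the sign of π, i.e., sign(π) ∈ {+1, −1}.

Orbit of 29 under x↦114x: [29, 51, 172, 78, 212, 81, 120]… (length divides ord_217(114)).
The orbit structure of x ↦ 114x mod 217: 10 orbits of sizes [30, 30, 30, 30, 30, 30, 30, 3, 3, 1].
sign(π) = (−1)^{n − #cycles} = (−1)^{217−10} = (−1)^207 = -1.
Zolotarev: (114|217) = -1, matching the cycle-count sign.

-1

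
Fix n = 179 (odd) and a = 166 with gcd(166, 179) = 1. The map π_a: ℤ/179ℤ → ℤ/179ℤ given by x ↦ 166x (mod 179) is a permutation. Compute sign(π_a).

-1

Trace 114: π^k(114) = [114, 129, 113, 142, 123, 12, 23] for k=0..6.
Decompose π into cycles: lengths [178, 1] (2 cycles, including the fixed point 0).
2 cycles on 179: each ℓ→(−1)^(ℓ−1), product (−1)^177 = -1.
Check: (166/179) = -1 by Zolotarev.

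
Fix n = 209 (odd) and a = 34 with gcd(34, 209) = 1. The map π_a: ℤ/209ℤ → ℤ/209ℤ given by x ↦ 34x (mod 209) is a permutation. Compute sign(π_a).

-1

Orbit of 111 under x↦34x: [111, 12, 199, 78, 144, 89, 100]… (length divides ord_209(34)).
22 cycles of lengths [18, 18, 18, 18, 18, 18, 18, 18, 18, 18, 18, 1, 1, 1, 1, 1, 1, 1, 1, 1, 1, 1].
Σ(ℓ_i−1) = 209−22 = 187; sign = (−1)^187 = -1.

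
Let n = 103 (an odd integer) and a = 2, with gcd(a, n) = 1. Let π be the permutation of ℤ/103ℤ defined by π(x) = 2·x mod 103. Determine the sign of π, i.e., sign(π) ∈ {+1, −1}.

Orbit of 38 under x↦2x: [38, 76, 49, 98, 93, 83, 63]… (length divides ord_103(2)).
The orbit structure of x ↦ 2x mod 103: 3 orbits of sizes [51, 51, 1].
Σ(ℓ_i−1) = 103−3 = 100; sign = (−1)^100 = +1.
(2|103)_J = +1 (Zolotarev's lemma cross-check).

+1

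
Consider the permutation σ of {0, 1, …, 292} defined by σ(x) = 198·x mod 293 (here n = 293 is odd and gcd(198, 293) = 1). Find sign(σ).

Start at x=212: 212 → 77 → 10 → 222 → 6 → 16 → 238 → … (one orbit).
3 cycles of lengths [146, 146, 1].
3 cycles on 293: each ℓ→(−1)^(ℓ−1), product (−1)^290 = +1.

+1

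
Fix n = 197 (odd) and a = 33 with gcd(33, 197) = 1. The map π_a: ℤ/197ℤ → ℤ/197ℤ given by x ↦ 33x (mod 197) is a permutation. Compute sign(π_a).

+1

Orbit of 161 under x↦33x: [161, 191, 196, 164, 93, 114, 19]… (length divides ord_197(33)).
π_33 has 15 disjoint cycles with lengths [14, 14, 14, 14, 14, 14, 14, 14, 14, 14, 14, 14, 14, 14, 1] on {0,…,196}.
sign(π) = (−1)^{n − #cycles} = (−1)^{197−15} = (−1)^182 = +1.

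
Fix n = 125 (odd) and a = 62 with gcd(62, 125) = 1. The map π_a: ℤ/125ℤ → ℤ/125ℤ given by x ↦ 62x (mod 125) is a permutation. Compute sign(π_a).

-1

Start at x=107: 107 → 9 → 58 → 96 → 77 → 24 → 113 → … (one orbit).
The orbit structure of x ↦ 62x mod 125: 4 orbits of sizes [100, 20, 4, 1].
n − c = 125 − 4 = 121; sign = (−1)^121 = -1.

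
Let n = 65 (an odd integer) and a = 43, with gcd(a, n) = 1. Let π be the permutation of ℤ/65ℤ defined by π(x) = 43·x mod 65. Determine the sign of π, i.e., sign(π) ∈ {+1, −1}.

-1

Start at x=14: 14 → 17 → 16 → 38 → 9 → 62 → 1 → … (one orbit).
The orbit structure of x ↦ 43x mod 65: 8 orbits of sizes [12, 12, 12, 12, 6, 6, 4, 1].
Σ(ℓ_i−1) = 65−8 = 57; sign = (−1)^57 = -1.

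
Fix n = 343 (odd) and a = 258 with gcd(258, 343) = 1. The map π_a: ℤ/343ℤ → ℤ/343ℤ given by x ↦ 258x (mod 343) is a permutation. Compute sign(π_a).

-1

Start at x=232: 232 → 174 → 302 → 55 → 127 → 181 → 50 → … (one orbit).
π_258 has 10 disjoint cycles with lengths [98, 98, 98, 14, 14, 14, 2, 2, 2, 1] on {0,…,342}.
10 cycles on 343: each ℓ→(−1)^(ℓ−1), product (−1)^333 = -1.
The Jacobi symbol (258|343) = -1 (Zolotarev) agrees.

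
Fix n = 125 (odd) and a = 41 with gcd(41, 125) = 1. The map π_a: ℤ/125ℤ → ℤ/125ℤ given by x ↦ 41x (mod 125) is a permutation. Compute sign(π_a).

Trace 111: π^k(111) = [111, 51, 91, 106, 96, 61, 1] for k=0..6.
Decompose π into cycles: lengths [25, 25, 25, 25, 5, 5, 5, 5, 1, 1, 1, 1, 1] (13 cycles, including the fixed point 0).
125 − 13 = 112 transpositions; sign(π) = (−1)^112 = +1.
Via Zolotarev, sign(π_{41}) = (41|125) = +1.

+1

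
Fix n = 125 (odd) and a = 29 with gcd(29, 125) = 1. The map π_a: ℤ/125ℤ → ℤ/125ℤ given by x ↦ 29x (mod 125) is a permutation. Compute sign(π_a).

+1

Trace 39: π^k(39) = [39, 6, 49, 46, 84, 61, 19] for k=0..6.
Cycle lengths of π_29 on ℤ/125ℤ: [50, 50, 10, 10, 2, 2, 1]; 7 cycles in total.
Σ(ℓ_i−1) = 125−7 = 118; sign = (−1)^118 = +1.
(29|125)_J = +1 (Zolotarev's lemma cross-check).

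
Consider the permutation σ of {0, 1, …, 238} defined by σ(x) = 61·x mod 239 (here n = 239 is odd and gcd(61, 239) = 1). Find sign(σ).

+1

Orbit of 93 under x↦61x: [93, 176, 220, 36, 45, 116, 145]… (length divides ord_239(61)).
3 cycles of lengths [119, 119, 1].
sign(π) = (−1)^{n − #cycles} = (−1)^{239−3} = (−1)^236 = +1.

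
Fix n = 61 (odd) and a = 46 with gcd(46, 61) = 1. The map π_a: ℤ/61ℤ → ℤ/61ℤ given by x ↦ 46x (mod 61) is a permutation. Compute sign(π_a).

Trace 48: π^k(48) = [48, 12, 3, 16, 4, 1, 46] for k=0..6.
Decompose π into cycles: lengths [30, 30, 1] (3 cycles, including the fixed point 0).
With 3 cycles on 61 points, sign = (−1)^{61−3} = +1.

+1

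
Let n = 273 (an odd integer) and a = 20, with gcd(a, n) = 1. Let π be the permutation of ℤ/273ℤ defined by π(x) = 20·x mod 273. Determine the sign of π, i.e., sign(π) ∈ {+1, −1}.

Start at x=188: 188 → 211 → 125 → 43 → 41 → 1 → 20 → … (one orbit).
32 cycles of lengths [12, 12, 12, 12, 12, 12, 12, 12, 12, 12, 12, 12, 12, 12, 12, 12, 12, 12, 12, 12, 12, 2, 2, 2, 2, 2, 2, 2, 2, 2, 2, 1].
Σ(ℓ_i−1) = 273−32 = 241; sign = (−1)^241 = -1.
Check: (20/273) = -1 by Zolotarev.

-1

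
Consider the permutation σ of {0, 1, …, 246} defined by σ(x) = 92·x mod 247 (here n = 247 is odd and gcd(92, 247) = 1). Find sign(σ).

+1

Trace 131: π^k(131) = [131, 196, 1, 92, 66, 144, 157] for k=0..6.
The orbit structure of x ↦ 92x mod 247: 39 orbits of sizes [9, 9, 9, 9, 9, 9, 9, 9, 9, 9, 9, 9, 9, 9, 9, 9, 9, 9, 9, 9, 9, 9, 9, 9, 9, 9, 1, 1, 1, 1, 1, 1, 1, 1, 1, 1, 1, 1, 1].
39 cycles on 247: each ℓ→(−1)^(ℓ−1), product (−1)^208 = +1.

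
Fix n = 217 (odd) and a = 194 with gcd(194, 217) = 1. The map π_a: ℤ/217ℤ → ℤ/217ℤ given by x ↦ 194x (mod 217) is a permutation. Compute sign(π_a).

-1

Trace 190: π^k(190) = [190, 187, 39, 188, 16, 66, 1] for k=0..6.
Decompose π into cycles: lengths [30, 30, 30, 30, 30, 30, 6, 5, 5, 5, 5, 5, 5, 1] (14 cycles, including the fixed point 0).
Σ(ℓ_i−1) = 217−14 = 203; sign = (−1)^203 = -1.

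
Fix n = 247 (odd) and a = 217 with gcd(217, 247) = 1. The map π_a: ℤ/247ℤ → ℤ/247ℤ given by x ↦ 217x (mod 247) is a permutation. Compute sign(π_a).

Start at x=1: 1 → 217 → 159 → 170 → 87 → 107 → 1 (one orbit).
π_217 has 44 disjoint cycles with lengths [6, 6, 6, 6, 6, 6, 6, 6, 6, 6, 6, 6, 6, 6, 6, 6, 6, 6, 6, 6, 6, 6, 6, 6, 6, 6, 6, 6, 6, 6, 6, 6, 6, 6, 6, 6, 6, 6, 6, 3, 3, 3, 3, 1] on {0,…,246}.
With 44 cycles on 247 points, sign = (−1)^{247−44} = -1.

-1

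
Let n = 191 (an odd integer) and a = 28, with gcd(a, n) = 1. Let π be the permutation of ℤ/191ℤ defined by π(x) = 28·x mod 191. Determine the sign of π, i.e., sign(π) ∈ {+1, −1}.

Start at x=181: 181 → 102 → 182 → 130 → 11 → 117 → 29 → … (one orbit).
Decompose π into cycles: lengths [190, 1] (2 cycles, including the fixed point 0).
2 cycles on 191: each ℓ→(−1)^(ℓ−1), product (−1)^189 = -1.

-1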